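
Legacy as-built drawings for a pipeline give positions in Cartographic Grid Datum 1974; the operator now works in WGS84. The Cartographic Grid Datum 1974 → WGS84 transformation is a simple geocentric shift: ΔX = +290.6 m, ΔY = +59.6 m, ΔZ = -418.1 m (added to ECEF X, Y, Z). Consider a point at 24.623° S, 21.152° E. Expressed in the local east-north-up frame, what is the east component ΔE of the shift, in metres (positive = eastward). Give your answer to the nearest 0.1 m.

At φ = -24.623°, λ = 21.152°: sin φ = -0.416646, cos φ = 0.909069, sin λ = 0.360843, cos λ = 0.932626.
ΔE = −sin λ·ΔX + cos λ·ΔY = −(0.360843)·(290.6) + (0.932626)·(59.6) = -49.28 m.

ΔE = -49.3 m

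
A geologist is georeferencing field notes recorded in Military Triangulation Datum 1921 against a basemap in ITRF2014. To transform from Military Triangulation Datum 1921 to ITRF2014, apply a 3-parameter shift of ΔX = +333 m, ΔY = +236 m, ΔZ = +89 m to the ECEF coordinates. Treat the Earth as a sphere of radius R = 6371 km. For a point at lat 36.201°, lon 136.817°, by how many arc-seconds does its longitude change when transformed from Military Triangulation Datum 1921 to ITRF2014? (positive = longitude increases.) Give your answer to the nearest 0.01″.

sin φ = 0.590620, cos φ = 0.806950, sin λ = 0.684331, cos λ = -0.729172.
East component: ΔE = −sin λ·ΔX + cos λ·ΔY = −(0.684331)(333) + (-0.729172)(236) = -399.97 m.
1° of latitude spans πR/180 = 111195 m; at latitude φ, 1° of longitude spans that × cos φ = 89728.7 m, so Δλ = -399.97 / 89728.7 × 3600 = -16.047″.

Δλ = -16.05″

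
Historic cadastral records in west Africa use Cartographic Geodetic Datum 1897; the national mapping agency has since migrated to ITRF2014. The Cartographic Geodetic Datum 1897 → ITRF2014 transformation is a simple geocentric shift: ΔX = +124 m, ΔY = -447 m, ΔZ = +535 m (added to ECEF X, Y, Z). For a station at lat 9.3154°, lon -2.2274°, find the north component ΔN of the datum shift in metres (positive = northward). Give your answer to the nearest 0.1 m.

At φ = 9.3154°, λ = -2.2274°: sin φ = 0.161869, cos φ = 0.986812, sin λ = -0.038866, cos λ = 0.999244.
ΔN = −sin φ cos λ·ΔX − sin φ sin λ·ΔY + cos φ·ΔZ = −(0.161869)(0.999244)(124) − (0.161869)(-0.038866)(-447) + (0.986812)(535) = 505.08 m.

ΔN = 505.1 m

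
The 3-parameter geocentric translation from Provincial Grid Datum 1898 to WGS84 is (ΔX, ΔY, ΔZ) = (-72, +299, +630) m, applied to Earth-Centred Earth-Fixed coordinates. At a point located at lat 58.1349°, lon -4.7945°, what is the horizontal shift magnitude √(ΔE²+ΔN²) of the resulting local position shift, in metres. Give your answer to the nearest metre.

At φ = 58.1349°, λ = -4.7945°: sin φ = 0.849293, cos φ = 0.527921, sin λ = -0.083582, cos λ = 0.996501.
ΔE = −sin λ·ΔX + cos λ·ΔY = −(-0.083582)·(-72) + (0.996501)·(299) = 291.94 m.
ΔN = −sin φ cos λ·ΔX − sin φ sin λ·ΔY + cos φ·ΔZ = −(0.849293)(0.996501)(-72) − (0.849293)(-0.083582)(299) + (0.527921)(630) = 414.75 m.
Horizontal magnitude = √(ΔE² + ΔN²) = √(291.94² + 414.75²) = 507.19 m.

507 m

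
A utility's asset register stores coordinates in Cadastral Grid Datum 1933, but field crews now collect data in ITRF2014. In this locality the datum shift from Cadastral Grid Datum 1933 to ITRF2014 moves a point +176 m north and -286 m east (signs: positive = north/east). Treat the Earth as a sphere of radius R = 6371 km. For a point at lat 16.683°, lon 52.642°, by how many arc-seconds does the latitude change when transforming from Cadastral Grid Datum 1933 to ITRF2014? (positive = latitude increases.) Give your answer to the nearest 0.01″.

On a sphere of radius R, 1 rad of latitude = R, so Δφ = ΔN / R = 176.0 / 6371000 = 2.7625e-05 rad = 5.698″.

Δφ = 5.70″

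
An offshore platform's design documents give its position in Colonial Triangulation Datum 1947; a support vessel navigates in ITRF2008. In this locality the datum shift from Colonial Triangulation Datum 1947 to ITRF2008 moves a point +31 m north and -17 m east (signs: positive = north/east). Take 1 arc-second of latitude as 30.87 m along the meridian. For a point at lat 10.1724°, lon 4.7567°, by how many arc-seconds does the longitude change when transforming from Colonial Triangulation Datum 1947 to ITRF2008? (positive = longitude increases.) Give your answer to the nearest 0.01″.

Δλ = -0.56″

At latitude 10.1724°, cos φ = 0.984281.
1″ of longitude at this latitude = 30.87 × cos φ = 30.3847 m, so Δλ = -17.0 / 30.3847 = -0.559″.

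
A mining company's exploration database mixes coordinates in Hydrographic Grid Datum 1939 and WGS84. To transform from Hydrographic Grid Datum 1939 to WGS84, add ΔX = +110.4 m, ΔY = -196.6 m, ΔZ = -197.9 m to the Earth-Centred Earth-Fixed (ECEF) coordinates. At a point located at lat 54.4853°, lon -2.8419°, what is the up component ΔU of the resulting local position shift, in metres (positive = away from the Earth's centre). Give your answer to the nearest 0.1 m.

ΔU = -91.4 m

At φ = 54.4853°, λ = -2.8419°: sin φ = 0.813967, cos φ = 0.580912, sin λ = -0.049580, cos λ = 0.998770.
ΔU = cos φ cos λ·ΔX + cos φ sin λ·ΔY + sin φ·ΔZ = (0.580912)(0.998770)(110.4) + (0.580912)(-0.049580)(-196.6) + (0.813967)(-197.9) = -91.37 m.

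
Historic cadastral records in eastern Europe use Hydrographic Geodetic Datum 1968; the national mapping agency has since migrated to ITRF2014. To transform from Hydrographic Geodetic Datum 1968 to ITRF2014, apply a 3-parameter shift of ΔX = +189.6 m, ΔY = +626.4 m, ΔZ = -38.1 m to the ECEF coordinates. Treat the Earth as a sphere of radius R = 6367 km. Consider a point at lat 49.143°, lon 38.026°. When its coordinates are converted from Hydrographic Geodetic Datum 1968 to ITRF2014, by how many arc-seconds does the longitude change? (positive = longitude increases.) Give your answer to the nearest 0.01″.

Δλ = 18.65″

sin φ = 0.756345, cos φ = 0.654173, sin λ = 0.616019, cos λ = 0.787731.
East component: ΔE = −sin λ·ΔX + cos λ·ΔY = −(0.616019)(189.6) + (0.787731)(626.4) = 376.64 m.
1° of latitude spans πR/180 = 111125 m; at latitude φ, 1° of longitude spans that × cos φ = 72695.1 m, so Δλ = 376.64 / 72695.1 × 3600 = 18.652″.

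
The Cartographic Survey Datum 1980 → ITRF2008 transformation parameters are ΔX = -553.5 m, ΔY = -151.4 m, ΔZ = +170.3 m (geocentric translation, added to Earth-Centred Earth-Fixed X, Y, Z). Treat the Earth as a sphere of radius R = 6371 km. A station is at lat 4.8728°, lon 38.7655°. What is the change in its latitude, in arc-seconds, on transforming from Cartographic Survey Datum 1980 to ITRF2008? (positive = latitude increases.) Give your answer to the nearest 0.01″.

sin φ = 0.084944, cos φ = 0.996386, sin λ = 0.626134, cos λ = 0.779715.
North component: ΔN = −sin φ cos λ·ΔX − sin φ sin λ·ΔY + cos φ·ΔZ = −(0.084944)(0.779715)(-553.5) − (0.084944)(0.626134)(-151.4) + (0.996386)(170.3) = 214.40 m.
1° of latitude spans πR/180 = 111195 m, so Δφ = 214.40 / 111195 × 3600 = 6.941″.

Δφ = 6.94″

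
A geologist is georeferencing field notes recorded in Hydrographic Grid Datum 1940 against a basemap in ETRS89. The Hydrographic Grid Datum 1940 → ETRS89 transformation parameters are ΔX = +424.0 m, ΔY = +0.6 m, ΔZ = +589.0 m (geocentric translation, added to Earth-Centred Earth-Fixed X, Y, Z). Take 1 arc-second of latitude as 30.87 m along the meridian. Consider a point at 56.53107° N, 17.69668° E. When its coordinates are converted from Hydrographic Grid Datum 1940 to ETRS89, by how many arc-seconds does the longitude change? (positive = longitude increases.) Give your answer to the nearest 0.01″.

Δλ = -7.54″

sin φ = 0.834185, cos φ = 0.551485, sin λ = 0.303978, cos λ = 0.952679.
East component: ΔE = −sin λ·ΔX + cos λ·ΔY = −(0.303978)(424.0) + (0.952679)(0.6) = -128.32 m.
1° of latitude spans 3600 × 30.87 = 111132 m; at latitude φ, 1° of longitude spans that × cos φ = 61287.6 m, so Δλ = -128.32 / 61287.6 × 3600 = -7.537″.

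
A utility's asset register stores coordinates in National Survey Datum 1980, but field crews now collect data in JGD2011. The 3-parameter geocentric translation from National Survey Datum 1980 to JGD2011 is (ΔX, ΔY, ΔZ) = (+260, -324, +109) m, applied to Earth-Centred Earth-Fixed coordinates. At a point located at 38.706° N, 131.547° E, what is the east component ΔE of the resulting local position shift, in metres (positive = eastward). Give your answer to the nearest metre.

ΔE = 20 m

At φ = 38.706°, λ = 131.547°: sin φ = 0.625324, cos φ = 0.780365, sin λ = 0.748412, cos λ = -0.663234.
ΔE = −sin λ·ΔX + cos λ·ΔY = −(0.748412)·(260) + (-0.663234)·(-324) = 20.30 m.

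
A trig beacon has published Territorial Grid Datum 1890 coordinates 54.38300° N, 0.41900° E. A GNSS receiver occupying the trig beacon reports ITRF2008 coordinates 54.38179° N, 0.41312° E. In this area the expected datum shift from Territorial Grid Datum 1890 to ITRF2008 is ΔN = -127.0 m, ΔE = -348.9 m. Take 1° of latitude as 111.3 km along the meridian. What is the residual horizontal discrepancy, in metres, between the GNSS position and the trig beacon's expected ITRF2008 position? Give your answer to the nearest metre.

33 m

Observed coordinate differences: Δφ = -0.00121°, Δλ = -0.00588°.
Converting to metres (1° lat = 111300 m, cos φ = 0.582364): observed ΔN = -134.7 m, observed ΔE = -381.1 m.
Subtracting the expected shift leaves a residual of -134.7 − (-127.0) = -7.7 m north and -381.1 − (-348.9) = -32.2 m east.
Residual distance = √((-7.7)² + (-32.2)²) = 33.1 m.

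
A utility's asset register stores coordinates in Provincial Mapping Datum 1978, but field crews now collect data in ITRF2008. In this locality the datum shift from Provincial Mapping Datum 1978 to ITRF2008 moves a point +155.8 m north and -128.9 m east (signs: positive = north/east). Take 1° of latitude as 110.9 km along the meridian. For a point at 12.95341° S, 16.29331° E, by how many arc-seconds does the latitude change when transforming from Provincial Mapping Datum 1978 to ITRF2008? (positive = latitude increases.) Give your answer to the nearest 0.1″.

1° of latitude = 110.9 km, so Δφ = 155.8 / 110900 = 0.0014049° = 5.058″.

Δφ = 5.1″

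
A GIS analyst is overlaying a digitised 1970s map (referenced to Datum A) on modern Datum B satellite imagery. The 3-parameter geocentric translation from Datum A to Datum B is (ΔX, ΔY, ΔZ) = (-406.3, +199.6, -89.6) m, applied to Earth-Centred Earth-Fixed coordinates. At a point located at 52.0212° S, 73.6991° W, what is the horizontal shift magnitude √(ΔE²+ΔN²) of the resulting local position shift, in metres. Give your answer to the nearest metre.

The local east axis at (φ, λ) is (−sin λ, cos λ, 0), so ΔE = −sin(-73.6991°)·(-406.3) + cos(-73.6991°)·199.6 = -333.94 m.
The local north axis is (−sin φ cos λ, −sin φ sin λ, cos φ), giving ΔN = -89.892 − 151.008 − 55.137 = -296.04 m.
Horizontal magnitude = √(ΔE² + ΔN²) = √((-333.94)² + (-296.04)²) = 446.27 m.

446 m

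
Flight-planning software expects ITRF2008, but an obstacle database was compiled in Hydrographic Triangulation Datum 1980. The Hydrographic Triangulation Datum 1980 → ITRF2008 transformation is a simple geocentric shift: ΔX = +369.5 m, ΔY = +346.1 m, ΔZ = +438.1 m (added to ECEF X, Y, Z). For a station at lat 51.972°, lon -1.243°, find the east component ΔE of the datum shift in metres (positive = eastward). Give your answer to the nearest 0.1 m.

ΔE = 354.0 m

At φ = 51.972°, λ = -1.243°: sin φ = 0.787710, cos φ = 0.616046, sin λ = -0.021693, cos λ = 0.999765.
ΔE = −sin λ·ΔX + cos λ·ΔY = −(-0.021693)·(369.5) + (0.999765)·(346.1) = 354.03 m.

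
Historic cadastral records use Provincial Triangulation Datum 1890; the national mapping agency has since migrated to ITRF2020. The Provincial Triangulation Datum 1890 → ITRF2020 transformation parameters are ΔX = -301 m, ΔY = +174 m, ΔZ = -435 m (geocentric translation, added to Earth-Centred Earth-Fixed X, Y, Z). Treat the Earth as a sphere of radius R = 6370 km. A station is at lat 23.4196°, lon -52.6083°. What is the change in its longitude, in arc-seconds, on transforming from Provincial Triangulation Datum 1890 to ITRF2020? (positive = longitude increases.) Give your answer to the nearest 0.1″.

sin φ = 0.397462, cos φ = 0.917619, sin λ = -0.794503, cos λ = 0.607261.
East component: ΔE = −sin λ·ΔX + cos λ·ΔY = −(-0.794503)(-301) + (0.607261)(174) = -133.48 m.
1° of latitude spans πR/180 = 111177 m; at latitude φ, 1° of longitude spans that × cos φ = 102018.5 m, so Δλ = -133.48 / 102018.5 × 3600 = -4.710″.

Δλ = -4.7″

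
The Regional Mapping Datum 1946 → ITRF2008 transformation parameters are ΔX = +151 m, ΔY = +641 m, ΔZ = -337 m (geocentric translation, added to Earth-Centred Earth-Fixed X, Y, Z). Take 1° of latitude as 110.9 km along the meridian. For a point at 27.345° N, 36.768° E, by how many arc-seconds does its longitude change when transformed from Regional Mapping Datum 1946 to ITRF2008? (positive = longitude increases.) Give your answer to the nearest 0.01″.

Δλ = 15.46″

sin φ = 0.459347, cos φ = 0.888257, sin λ = 0.598576, cos λ = 0.801066.
East component: ΔE = −sin λ·ΔX + cos λ·ΔY = −(0.598576)(151) + (0.801066)(641) = 423.10 m.
1° of latitude spans 110900 m; at latitude φ, 1° of longitude spans that × cos φ = 98507.7 m, so Δλ = 423.10 / 98507.7 × 3600 = 15.462″.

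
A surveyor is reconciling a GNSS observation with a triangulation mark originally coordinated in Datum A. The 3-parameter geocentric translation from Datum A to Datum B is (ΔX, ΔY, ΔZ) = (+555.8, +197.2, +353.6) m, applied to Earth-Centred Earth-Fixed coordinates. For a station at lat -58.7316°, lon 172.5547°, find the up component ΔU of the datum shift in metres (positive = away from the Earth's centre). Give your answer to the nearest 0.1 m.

The local up (radial) axis is (cos φ cos λ, cos φ sin λ, sin φ), giving ΔU = -286.055 + 13.263 − 302.238 = -575.03 m.

ΔU = -575.0 m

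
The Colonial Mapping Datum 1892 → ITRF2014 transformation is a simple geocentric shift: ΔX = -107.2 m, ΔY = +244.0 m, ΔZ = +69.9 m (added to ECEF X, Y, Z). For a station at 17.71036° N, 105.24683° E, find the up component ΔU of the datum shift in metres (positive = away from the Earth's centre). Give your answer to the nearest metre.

ΔU = 272 m

The local up (radial) axis is (cos φ cos λ, cos φ sin λ, sin φ), giving ΔU = 26.855 + 224.255 + 21.264 = 272.37 m.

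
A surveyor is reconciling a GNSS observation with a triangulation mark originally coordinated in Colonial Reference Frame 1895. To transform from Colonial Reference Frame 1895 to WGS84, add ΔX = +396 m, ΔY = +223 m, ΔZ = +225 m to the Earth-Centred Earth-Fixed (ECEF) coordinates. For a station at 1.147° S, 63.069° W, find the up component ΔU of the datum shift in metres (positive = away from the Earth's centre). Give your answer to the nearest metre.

The local up (radial) axis is (cos φ cos λ, cos φ sin λ, sin φ), giving ΔU = 179.319 − 198.776 − 4.504 = -23.96 m.

ΔU = -24 m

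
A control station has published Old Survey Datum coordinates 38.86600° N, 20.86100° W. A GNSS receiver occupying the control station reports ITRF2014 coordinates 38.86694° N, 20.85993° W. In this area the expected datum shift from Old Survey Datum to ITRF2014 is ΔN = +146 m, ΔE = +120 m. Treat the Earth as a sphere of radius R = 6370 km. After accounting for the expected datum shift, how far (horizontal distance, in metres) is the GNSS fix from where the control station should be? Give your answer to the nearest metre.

Observed coordinate differences: Δφ = +0.00094°, Δλ = +0.00107°.
Converting to metres (1° lat = 111177 m, cos φ = 0.778616): observed ΔN = 104.5 m, observed ΔE = 92.6 m.
Subtracting the expected shift leaves a residual of 104.5 − (146) = -41.5 m north and 92.6 − (120) = -27.4 m east.
Residual distance = √((-41.5)² + (-27.4)²) = 49.7 m.

50 m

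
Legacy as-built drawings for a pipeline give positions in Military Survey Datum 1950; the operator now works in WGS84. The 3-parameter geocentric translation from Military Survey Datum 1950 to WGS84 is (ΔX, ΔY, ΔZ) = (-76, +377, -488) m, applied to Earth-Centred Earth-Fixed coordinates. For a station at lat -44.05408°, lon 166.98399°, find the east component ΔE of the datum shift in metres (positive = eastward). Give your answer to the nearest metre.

ΔE = -350 m

The local east axis at (φ, λ) is (−sin λ, cos λ, 0), so ΔE = −sin(166.98399°)·(-76) + cos(166.98399°)·377 = -350.20 m.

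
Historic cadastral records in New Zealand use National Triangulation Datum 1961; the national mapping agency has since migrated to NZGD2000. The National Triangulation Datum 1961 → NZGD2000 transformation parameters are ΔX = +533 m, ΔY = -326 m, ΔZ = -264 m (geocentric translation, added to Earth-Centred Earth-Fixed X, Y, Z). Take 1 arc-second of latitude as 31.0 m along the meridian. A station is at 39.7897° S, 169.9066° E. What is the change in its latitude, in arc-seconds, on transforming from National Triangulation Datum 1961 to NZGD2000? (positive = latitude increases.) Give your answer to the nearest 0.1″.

Δφ = -18.6″

sin φ = -0.639972, cos φ = 0.768399, sin λ = 0.175253, cos λ = -0.984523.
North component: ΔN = −sin φ cos λ·ΔX − sin φ sin λ·ΔY + cos φ·ΔZ = −(-0.639972)(-0.984523)(533) − (-0.639972)(0.175253)(-326) + (0.768399)(-264) = -575.25 m.
1° of latitude spans 3600 × 31.00 = 111600 m, so Δφ = -575.25 / 111600 × 3600 = -18.556″.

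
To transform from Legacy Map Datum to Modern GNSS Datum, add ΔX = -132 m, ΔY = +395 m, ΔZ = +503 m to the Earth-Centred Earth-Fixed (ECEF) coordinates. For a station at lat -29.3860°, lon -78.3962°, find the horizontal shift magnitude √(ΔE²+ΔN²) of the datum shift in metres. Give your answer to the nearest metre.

241 m

The local east axis at (φ, λ) is (−sin λ, cos λ, 0), so ΔE = −sin(-78.3962°)·(-132) + cos(-78.3962°)·395 = -49.85 m.
The local north axis is (−sin φ cos λ, −sin φ sin λ, cos φ), giving ΔN = -13.028 − 189.862 + 438.281 = 235.39 m.
Horizontal magnitude = √(ΔE² + ΔN²) = √((-49.85)² + 235.39²) = 240.61 m.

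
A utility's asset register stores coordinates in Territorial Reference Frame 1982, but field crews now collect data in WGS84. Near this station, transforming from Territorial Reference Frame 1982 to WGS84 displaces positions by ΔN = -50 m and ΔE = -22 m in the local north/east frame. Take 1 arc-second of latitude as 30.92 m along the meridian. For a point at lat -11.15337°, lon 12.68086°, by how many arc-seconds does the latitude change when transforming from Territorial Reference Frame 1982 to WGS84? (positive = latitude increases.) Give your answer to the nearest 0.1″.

1″ of latitude = 30.92 m, so Δφ = -50.0 / 30.92 = -1.617″.

Δφ = -1.6″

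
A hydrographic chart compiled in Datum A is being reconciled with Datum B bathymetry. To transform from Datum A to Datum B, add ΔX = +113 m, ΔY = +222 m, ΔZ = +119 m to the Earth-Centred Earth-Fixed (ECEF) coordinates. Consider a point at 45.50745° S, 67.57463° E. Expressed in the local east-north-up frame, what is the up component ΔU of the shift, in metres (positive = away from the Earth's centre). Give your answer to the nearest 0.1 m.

ΔU = 89.1 m

At φ = -45.50745°, λ = 67.57463°: sin φ = -0.713342, cos φ = 0.700817, sin λ = 0.924377, cos λ = 0.381480.
ΔU = cos φ cos λ·ΔX + cos φ sin λ·ΔY + sin φ·ΔZ = (0.700817)(0.381480)(113) + (0.700817)(0.924377)(222) + (-0.713342)(119) = 89.14 m.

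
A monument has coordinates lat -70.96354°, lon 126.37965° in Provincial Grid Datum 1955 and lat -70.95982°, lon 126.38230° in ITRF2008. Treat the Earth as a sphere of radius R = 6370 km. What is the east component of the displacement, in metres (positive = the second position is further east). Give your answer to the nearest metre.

Δφ = -70.95982° − -70.96354° = +0.00372°; Δλ = 126.38230° − 126.37965° = +0.00265°.
1° along a meridian = πR/180 = 111177 m.
ΔN = Δφ × 111177 = 413.6 m; ΔE = Δλ × 111177 × cos(-70.96354°) = +0.00265 × 111177 × 0.326170 = 96.1 m.

ΔE = 96 m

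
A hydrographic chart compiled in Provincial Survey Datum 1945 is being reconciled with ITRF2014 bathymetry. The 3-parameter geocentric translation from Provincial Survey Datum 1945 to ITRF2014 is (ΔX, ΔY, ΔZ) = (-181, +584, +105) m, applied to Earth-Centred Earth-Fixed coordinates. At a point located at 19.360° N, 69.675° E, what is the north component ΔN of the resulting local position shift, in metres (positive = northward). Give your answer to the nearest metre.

The local north axis is (−sin φ cos λ, −sin φ sin λ, cos φ), giving ΔN = 20.841 − 181.544 + 99.063 = -61.64 m.

ΔN = -62 m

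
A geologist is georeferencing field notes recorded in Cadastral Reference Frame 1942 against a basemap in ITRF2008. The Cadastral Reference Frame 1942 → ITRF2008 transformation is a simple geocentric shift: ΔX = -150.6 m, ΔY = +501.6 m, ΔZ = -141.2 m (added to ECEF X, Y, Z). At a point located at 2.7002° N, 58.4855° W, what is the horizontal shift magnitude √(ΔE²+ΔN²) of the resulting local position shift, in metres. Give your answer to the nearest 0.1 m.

At φ = 2.7002°, λ = -58.4855°: sin φ = 0.047110, cos φ = 0.998890, sin λ = -0.852508, cos λ = 0.522714.
ΔE = −sin λ·ΔX + cos λ·ΔY = −(-0.852508)·(-150.6) + (0.522714)·(501.6) = 133.81 m.
ΔN = −sin φ cos λ·ΔX − sin φ sin λ·ΔY + cos φ·ΔZ = −(0.047110)(0.522714)(-150.6) − (0.047110)(-0.852508)(501.6) + (0.998890)(-141.2) = -117.19 m.
Horizontal magnitude = √(ΔE² + ΔN²) = √(133.81² + (-117.19)²) = 177.87 m.

177.9 m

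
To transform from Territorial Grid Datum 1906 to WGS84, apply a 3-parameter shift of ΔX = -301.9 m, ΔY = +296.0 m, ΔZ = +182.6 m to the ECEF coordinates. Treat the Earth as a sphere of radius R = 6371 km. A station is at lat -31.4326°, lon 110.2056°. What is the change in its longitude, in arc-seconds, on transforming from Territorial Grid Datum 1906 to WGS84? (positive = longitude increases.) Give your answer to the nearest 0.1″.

sin φ = -0.521495, cos φ = 0.853254, sin λ = 0.938459, cos λ = -0.345390.
East component: ΔE = −sin λ·ΔX + cos λ·ΔY = −(0.938459)(-301.9) + (-0.345390)(296.0) = 181.09 m.
1° of latitude spans πR/180 = 111195 m; at latitude φ, 1° of longitude spans that × cos φ = 94877.5 m, so Δλ = 181.09 / 94877.5 × 3600 = 6.871″.

Δλ = 6.9″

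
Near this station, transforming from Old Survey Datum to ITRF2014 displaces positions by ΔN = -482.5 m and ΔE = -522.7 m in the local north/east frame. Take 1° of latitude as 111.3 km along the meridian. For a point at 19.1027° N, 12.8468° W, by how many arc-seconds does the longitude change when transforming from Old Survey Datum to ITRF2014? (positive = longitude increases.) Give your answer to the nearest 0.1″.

At latitude 19.1027°, cos φ = 0.944933.
1° of longitude at this latitude = 111.3 × cos φ = 105.17 km, so Δλ = -522.7 / 105171.1 = -0.0049700° = -17.892″.

Δλ = -17.9″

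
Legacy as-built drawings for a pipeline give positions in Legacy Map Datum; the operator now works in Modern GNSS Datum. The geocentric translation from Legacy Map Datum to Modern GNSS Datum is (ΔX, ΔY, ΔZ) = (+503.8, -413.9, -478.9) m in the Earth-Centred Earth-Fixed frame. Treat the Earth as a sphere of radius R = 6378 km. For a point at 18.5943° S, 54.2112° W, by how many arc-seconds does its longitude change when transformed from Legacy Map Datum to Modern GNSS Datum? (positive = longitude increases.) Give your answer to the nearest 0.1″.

sin φ = -0.318865, cos φ = 0.947800, sin λ = -0.811178, cos λ = 0.584799.
East component: ΔE = −sin λ·ΔX + cos λ·ΔY = −(-0.811178)(503.8) + (0.584799)(-413.9) = 166.62 m.
1° of latitude spans πR/180 = 111317 m; at latitude φ, 1° of longitude spans that × cos φ = 105506.4 m, so Δλ = 166.62 / 105506.4 × 3600 = 5.685″.

Δλ = 5.7″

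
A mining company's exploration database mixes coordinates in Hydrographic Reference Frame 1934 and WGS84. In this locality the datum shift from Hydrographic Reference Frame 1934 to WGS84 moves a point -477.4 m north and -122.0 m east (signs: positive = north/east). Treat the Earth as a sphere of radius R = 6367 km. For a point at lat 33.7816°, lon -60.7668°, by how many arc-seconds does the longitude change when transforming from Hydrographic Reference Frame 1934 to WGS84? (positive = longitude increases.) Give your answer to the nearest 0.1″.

Δλ = -4.8″

At latitude 33.7816°, cos φ = 0.831163.
One radian of longitude at latitude φ spans R cos φ, so Δλ = ΔE / (R cos φ) = -122.0 / (6367000 × 0.831163) = -2.3054e-05 rad = -4.755″.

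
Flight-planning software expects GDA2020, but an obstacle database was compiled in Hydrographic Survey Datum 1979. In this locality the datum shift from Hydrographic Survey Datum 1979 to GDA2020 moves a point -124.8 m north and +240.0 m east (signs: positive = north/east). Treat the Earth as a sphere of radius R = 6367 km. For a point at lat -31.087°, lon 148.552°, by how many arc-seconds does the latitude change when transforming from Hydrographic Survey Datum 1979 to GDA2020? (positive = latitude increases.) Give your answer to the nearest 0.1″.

Δφ = -4.0″

On a sphere of radius R, 1 rad of latitude = R, so Δφ = ΔN / R = -124.8 / 6367000 = -1.9601e-05 rad = -4.043″.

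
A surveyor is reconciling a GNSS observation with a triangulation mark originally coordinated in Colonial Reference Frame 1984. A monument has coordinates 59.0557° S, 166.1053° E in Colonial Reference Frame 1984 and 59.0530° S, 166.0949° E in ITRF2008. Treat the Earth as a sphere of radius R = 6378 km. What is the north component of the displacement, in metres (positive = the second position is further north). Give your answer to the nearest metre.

ΔN = 301 m

Δφ = -59.0530° − -59.0557° = +0.0027°; Δλ = 166.0949° − 166.1053° = -0.0104°.
1° along a meridian = πR/180 = 111317 m.
ΔN = Δφ × 111317 = 300.6 m; ΔE = Δλ × 111317 × cos(-59.0557°) = -0.0104 × 111317 × 0.514205 = -595.3 m.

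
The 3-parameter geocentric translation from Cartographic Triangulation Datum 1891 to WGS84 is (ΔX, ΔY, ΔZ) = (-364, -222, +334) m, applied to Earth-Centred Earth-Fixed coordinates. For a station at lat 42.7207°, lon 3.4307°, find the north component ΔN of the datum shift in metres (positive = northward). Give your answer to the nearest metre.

At φ = 42.7207°, λ = 3.4307°: sin φ = 0.678425, cos φ = 0.734670, sin λ = 0.059841, cos λ = 0.998208.
ΔN = −sin φ cos λ·ΔX − sin φ sin λ·ΔY + cos φ·ΔZ = −(0.678425)(0.998208)(-364) − (0.678425)(0.059841)(-222) + (0.734670)(334) = 500.90 m.

ΔN = 501 m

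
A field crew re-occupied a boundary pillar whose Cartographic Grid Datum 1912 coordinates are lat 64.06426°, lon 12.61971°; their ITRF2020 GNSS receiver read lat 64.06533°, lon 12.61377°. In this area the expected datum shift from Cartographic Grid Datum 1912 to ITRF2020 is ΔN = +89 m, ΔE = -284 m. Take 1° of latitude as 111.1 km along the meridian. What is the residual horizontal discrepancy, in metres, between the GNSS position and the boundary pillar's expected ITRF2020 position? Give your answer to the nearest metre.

30 m

Observed coordinate differences: Δφ = +0.00107°, Δλ = -0.00594°.
Converting to metres (1° lat = 111100 m, cos φ = 0.437363): observed ΔN = 118.9 m, observed ΔE = -288.6 m.
Subtracting the expected shift leaves a residual of 118.9 − (89) = 29.9 m north and -288.6 − (-284) = -4.6 m east.
Residual distance = √(29.9² + (-4.6)²) = 30.2 m.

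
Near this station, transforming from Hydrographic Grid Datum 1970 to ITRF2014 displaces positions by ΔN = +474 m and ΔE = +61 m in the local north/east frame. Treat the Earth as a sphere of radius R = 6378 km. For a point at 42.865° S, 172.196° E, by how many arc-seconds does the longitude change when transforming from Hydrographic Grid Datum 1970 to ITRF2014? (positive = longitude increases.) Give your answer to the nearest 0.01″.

Δλ = 2.69″

At latitude -42.865°, cos φ = 0.732959.
One radian of longitude at latitude φ spans R cos φ, so Δλ = ΔE / (R cos φ) = 61.0 / (6378000 × 0.732959) = 1.3049e-05 rad = 2.691″.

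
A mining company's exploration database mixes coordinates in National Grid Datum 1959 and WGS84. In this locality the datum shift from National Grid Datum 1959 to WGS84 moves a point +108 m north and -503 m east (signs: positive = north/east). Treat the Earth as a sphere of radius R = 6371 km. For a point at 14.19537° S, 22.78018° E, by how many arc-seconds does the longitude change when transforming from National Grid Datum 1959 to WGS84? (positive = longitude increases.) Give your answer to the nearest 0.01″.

Δλ = -16.80″

At latitude -14.19537°, cos φ = 0.969465.
One radian of longitude at latitude φ spans R cos φ, so Δλ = ΔE / (R cos φ) = -503.0 / (6371000 × 0.969465) = -8.1438e-05 rad = -16.798″.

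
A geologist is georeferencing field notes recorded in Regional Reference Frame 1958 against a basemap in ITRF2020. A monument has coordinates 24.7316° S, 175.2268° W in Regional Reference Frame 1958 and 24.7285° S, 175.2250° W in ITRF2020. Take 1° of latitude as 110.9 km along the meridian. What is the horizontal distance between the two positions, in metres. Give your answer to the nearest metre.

389 m

Δφ = -24.7285° − -24.7316° = +0.0031°; Δλ = -175.2250° − -175.2268° = +0.0018°.
ΔN = Δφ × 110900 = 343.8 m; ΔE = Δλ × 110900 × cos(-24.7316°) = +0.0018 × 110900 × 0.908278 = 181.3 m.
Distance = √(ΔE² + ΔN²) = √(181.3² + 343.8²) = 388.7 m.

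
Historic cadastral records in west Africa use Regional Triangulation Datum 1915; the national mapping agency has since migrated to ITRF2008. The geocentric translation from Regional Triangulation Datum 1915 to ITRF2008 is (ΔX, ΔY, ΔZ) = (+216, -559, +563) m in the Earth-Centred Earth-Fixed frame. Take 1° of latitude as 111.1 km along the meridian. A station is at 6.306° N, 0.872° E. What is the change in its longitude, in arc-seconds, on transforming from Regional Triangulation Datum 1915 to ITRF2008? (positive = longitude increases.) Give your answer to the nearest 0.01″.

sin φ = 0.109838, cos φ = 0.993949, sin λ = 0.015219, cos λ = 0.999884.
East component: ΔE = −sin λ·ΔX + cos λ·ΔY = −(0.015219)(216) + (0.999884)(-559) = -562.22 m.
1° of latitude spans 111100 m; at latitude φ, 1° of longitude spans that × cos φ = 110427.8 m, so Δλ = -562.22 / 110427.8 × 3600 = -18.329″.

Δλ = -18.33″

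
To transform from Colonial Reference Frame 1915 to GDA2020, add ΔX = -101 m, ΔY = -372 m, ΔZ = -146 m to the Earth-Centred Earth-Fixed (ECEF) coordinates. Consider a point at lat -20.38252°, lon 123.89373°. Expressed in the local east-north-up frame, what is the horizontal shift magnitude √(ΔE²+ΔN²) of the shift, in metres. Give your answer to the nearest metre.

368 m

The local east axis at (φ, λ) is (−sin λ, cos λ, 0), so ΔE = −sin(123.89373°)·(-101) + cos(123.89373°)·(-372) = 291.28 m.
The local north axis is (−sin φ cos λ, −sin φ sin λ, cos φ), giving ΔN = 19.617 − 107.546 − 136.859 = -224.79 m.
Horizontal magnitude = √(ΔE² + ΔN²) = √(291.28² + (-224.79)²) = 367.94 m.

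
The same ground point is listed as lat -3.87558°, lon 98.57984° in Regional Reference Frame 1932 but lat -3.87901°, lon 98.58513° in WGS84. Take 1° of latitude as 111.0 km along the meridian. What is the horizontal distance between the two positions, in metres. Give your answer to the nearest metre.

699 m

Δφ = -3.87901° − -3.87558° = -0.00343°; Δλ = 98.58513° − 98.57984° = +0.00529°.
ΔN = Δφ × 111000 = -380.7 m; ΔE = Δλ × 111000 × cos(-3.87558°) = +0.00529 × 111000 × 0.997713 = 585.8 m.
Distance = √(ΔE² + ΔN²) = √(585.8² + (-380.7)²) = 698.7 m.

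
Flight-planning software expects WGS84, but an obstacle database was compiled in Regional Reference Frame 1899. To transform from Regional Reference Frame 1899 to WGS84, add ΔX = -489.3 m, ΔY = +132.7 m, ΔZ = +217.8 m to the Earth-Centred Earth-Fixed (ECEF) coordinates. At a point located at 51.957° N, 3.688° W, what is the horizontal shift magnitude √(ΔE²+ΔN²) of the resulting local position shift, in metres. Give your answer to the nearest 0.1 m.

535.1 m

The local east axis at (φ, λ) is (−sin λ, cos λ, 0), so ΔE = −sin(-3.688°)·(-489.3) + cos(-3.688°)·132.7 = 100.95 m.
The local north axis is (−sin φ cos λ, −sin φ sin λ, cos φ), giving ΔN = 384.549 + 6.722 + 134.220 = 525.49 m.
Horizontal magnitude = √(ΔE² + ΔN²) = √(100.95² + 525.49²) = 535.10 m.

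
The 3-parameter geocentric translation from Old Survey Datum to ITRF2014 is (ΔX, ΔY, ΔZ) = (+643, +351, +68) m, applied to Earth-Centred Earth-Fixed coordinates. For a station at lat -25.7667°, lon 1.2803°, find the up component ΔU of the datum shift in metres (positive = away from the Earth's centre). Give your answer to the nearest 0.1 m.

The local up (radial) axis is (cos φ cos λ, cos φ sin λ, sin φ), giving ΔU = 578.923 + 7.063 − 29.560 = 556.43 m.

ΔU = 556.4 m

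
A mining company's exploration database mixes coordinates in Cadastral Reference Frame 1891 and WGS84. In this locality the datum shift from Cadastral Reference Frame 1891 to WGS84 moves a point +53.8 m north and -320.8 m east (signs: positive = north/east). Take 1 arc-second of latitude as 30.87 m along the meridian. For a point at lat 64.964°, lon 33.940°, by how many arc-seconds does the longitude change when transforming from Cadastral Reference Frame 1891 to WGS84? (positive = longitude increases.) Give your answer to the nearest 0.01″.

Δλ = -24.56″

At latitude 64.964°, cos φ = 0.423188.
1″ of longitude at this latitude = 30.87 × cos φ = 13.0638 m, so Δλ = -320.8 / 13.0638 = -24.556″.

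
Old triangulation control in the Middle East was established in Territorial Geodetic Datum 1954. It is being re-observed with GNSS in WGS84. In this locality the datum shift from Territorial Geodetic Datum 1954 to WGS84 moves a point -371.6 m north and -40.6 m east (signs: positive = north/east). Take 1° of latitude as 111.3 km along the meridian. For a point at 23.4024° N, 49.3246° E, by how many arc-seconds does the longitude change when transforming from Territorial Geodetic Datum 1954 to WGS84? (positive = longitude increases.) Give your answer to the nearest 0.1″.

Δλ = -1.4″

At latitude 23.4024°, cos φ = 0.917738.
1° of longitude at this latitude = 111.3 × cos φ = 102.14 km, so Δλ = -40.6 / 102144.2 = -0.0003975° = -1.431″.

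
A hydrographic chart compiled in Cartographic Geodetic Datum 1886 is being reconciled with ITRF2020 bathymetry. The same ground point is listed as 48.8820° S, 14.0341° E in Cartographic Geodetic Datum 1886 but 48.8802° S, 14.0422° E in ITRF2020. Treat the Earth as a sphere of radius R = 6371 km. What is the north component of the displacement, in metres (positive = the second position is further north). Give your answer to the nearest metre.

ΔN = 200 m

Δφ = -48.8802° − -48.8820° = +0.0018°; Δλ = 14.0422° − 14.0341° = +0.0081°.
1° along a meridian = πR/180 = 111195 m.
ΔN = Δφ × 111195 = 200.2 m; ΔE = Δλ × 111195 × cos(-48.8820°) = +0.0081 × 111195 × 0.657612 = 592.3 m.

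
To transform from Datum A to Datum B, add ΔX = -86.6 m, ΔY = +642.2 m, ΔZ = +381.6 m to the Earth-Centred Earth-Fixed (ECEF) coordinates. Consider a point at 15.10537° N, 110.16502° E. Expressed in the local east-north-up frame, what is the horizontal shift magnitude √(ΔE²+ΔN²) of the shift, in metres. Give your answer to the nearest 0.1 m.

At φ = 15.10537°, λ = 110.16502°: sin φ = 0.260595, cos φ = 0.965448, sin λ = 0.938704, cos λ = -0.344725.
ΔE = −sin λ·ΔX + cos λ·ΔY = −(0.938704)·(-86.6) + (-0.344725)·(642.2) = -140.09 m.
ΔN = −sin φ cos λ·ΔX − sin φ sin λ·ΔY + cos φ·ΔZ = −(0.260595)(-0.344725)(-86.6) − (0.260595)(0.938704)(642.2) + (0.965448)(381.6) = 203.54 m.
Horizontal magnitude = √(ΔE² + ΔN²) = √((-140.09)² + 203.54²) = 247.09 m.

247.1 m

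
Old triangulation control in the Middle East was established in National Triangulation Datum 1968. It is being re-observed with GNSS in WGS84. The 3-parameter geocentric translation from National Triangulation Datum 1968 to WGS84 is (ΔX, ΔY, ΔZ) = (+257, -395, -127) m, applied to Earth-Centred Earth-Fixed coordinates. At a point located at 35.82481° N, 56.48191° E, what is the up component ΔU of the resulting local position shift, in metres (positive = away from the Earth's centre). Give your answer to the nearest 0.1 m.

ΔU = -226.3 m

At φ = 35.82481°, λ = 56.48191°: sin φ = 0.585309, cos φ = 0.810810, sin λ = 0.833712, cos λ = 0.552200.
ΔU = cos φ cos λ·ΔX + cos φ sin λ·ΔY + sin φ·ΔZ = (0.810810)(0.552200)(257) + (0.810810)(0.833712)(-395) + (0.585309)(-127) = -226.28 m.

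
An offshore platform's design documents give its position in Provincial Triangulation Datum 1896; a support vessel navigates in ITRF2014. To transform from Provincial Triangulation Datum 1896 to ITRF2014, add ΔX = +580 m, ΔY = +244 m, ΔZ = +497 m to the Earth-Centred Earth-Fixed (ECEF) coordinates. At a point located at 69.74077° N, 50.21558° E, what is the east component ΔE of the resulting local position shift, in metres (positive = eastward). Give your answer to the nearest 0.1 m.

At φ = 69.74077°, λ = 50.21558°: sin φ = 0.938136, cos φ = 0.346268, sin λ = 0.768458, cos λ = 0.639901.
ΔE = −sin λ·ΔX + cos λ·ΔY = −(0.768458)·(580) + (0.639901)·(244) = -289.57 m.

ΔE = -289.6 m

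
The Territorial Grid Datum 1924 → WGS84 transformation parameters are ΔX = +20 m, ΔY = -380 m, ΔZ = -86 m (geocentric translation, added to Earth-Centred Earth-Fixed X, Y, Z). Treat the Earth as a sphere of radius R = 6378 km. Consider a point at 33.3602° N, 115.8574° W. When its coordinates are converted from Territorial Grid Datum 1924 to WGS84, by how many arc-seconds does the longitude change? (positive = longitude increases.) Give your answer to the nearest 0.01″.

sin φ = 0.549901, cos φ = 0.835230, sin λ = -0.899882, cos λ = -0.436133.
East component: ΔE = −sin λ·ΔX + cos λ·ΔY = −(-0.899882)(20) + (-0.436133)(-380) = 183.73 m.
1° of latitude spans πR/180 = 111317 m; at latitude φ, 1° of longitude spans that × cos φ = 92975.4 m, so Δλ = 183.73 / 92975.4 × 3600 = 7.114″.

Δλ = 7.11″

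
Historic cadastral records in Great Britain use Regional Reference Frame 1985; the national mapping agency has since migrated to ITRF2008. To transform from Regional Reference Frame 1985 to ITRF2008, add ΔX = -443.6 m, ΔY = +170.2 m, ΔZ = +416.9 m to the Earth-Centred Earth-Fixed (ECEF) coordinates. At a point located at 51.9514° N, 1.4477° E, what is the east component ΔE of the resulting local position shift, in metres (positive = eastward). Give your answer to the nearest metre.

The local east axis at (φ, λ) is (−sin λ, cos λ, 0), so ΔE = −sin(1.4477°)·(-443.6) + cos(1.4477°)·170.2 = 181.35 m.

ΔE = 181 m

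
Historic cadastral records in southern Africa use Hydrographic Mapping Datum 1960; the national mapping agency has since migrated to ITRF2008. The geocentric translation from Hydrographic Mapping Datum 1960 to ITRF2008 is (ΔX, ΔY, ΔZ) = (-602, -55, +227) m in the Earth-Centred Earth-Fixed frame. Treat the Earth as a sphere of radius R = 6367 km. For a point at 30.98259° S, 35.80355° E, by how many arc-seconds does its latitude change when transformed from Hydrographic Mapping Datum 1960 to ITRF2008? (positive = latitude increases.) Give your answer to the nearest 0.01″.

Δφ = -2.37″

sin φ = -0.514778, cos φ = 0.857324, sin λ = 0.585008, cos λ = 0.811028.
North component: ΔN = −sin φ cos λ·ΔX − sin φ sin λ·ΔY + cos φ·ΔZ = −(-0.514778)(0.811028)(-602) − (-0.514778)(0.585008)(-55) + (0.857324)(227) = -73.28 m.
1° of latitude spans πR/180 = 111125 m, so Δφ = -73.28 / 111125 × 3600 = -2.374″.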